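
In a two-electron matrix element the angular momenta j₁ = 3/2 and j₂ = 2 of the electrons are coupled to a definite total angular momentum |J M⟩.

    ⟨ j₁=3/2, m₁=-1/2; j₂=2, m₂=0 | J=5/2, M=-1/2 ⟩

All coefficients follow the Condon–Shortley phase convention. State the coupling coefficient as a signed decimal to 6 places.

triangle: 1!×2!×3!/7! = 12/5040
(j±m)!: 1!×2!×2!×2!×2!×3! = 96
prefactor² = (2J+1)×Δ×N² = 48/35
  k=0: +1/(0!×1!×2!×2!×0!×1!) = 1/4
  k=1: −1/(1!×0!×1!×1!×1!×2!) = -1/2
Σ = -1/4  ⇒  CG² = 48/35×(-1/4)² = 3/35
CG = −√(3/35) = -0.292770

−√(3/35) = -0.292770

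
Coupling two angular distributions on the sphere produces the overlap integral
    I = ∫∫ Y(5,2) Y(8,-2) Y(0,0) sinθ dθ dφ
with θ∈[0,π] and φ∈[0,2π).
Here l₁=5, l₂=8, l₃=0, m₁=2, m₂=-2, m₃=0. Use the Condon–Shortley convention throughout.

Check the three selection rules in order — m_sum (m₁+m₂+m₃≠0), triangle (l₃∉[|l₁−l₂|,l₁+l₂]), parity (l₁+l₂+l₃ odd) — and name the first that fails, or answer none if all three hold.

Σmᵢ = 0  ✓
l₃∈[|l₁−l₂|,l₁+l₂]=[3,13] required, l₃=0 fails  ✗
Σlᵢ = 13 ⇒ odd

triangle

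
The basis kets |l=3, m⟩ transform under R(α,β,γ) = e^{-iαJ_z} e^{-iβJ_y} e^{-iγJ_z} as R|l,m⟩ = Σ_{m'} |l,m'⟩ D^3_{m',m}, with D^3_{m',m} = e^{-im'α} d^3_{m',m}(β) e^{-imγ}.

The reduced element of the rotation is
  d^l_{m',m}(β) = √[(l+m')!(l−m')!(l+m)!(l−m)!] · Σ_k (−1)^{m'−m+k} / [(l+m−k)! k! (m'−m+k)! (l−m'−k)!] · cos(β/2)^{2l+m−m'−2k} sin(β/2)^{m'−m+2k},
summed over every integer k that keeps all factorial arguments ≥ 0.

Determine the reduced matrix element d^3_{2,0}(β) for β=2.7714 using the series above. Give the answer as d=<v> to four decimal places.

d=-0.1671

d^3_{2,0}(β=2.7714) via the finite sum:
With c≡cos(β/2)=0.184041 and s≡sin(β/2)=0.982919, N=[120·1·6·6]^{1/2}=65.726707
Admissible k: 0..1 (factorial args all ≥0)
  k=0: (−1)^2·65.7267/(12)·0.1840^4·0.9829^2 = +0.006071
  k=1: (−1)^3·65.7267/(12)·0.1840^2·0.9829^4 = -0.173165
d^3_{2,0}(2.7714) = +0.006071 -0.173165 = -0.167094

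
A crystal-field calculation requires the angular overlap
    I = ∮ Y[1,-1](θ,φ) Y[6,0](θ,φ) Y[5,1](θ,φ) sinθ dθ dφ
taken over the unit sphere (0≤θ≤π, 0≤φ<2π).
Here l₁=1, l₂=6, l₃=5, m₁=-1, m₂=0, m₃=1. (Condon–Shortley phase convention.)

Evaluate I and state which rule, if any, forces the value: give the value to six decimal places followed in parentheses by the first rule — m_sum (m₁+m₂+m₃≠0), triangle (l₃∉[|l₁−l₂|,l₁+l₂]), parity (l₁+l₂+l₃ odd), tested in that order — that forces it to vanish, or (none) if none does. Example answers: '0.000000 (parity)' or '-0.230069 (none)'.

Checks pass: Σm=0; 12 even; l₃=5∈[5,7].
(2·1+1)(2·6+1)(2·5+1) = 429
Δ: 2! 0! 10! / 13! → 1/858
sum: t=1:−1/14400 = -1/14400
3j²(1 6 5; 0 0 0) = Δ·Π!·Σ² = 6/143  (sign +1)
sum: t=2:+1/34560 = 1/34560
3j²(1 6 5; -1 0 1) = Δ·Π!·Σ² = 5/286  (sign +1)
combine: 4πI² = 429·6/143·5/286 = 45/143
take √, sign +1: I = 0.15824621
No selection rule forces the value: the integral is nonzero (none).

0.158246 (none)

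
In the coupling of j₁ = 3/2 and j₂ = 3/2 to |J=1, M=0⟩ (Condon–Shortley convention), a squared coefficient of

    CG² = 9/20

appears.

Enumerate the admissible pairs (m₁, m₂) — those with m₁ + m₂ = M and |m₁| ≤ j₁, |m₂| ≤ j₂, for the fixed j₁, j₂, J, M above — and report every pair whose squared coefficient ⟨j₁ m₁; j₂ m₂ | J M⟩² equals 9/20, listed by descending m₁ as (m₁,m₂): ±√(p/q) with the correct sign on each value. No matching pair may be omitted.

Admissible pairs with m₁+m₂ = M = 0: (-3/2,3/2), (-1/2,1/2), (1/2,-1/2), (3/2,-3/2)
  (m₁,m₂)=(3/2,-3/2): CG² = 9/20, CG = +√(9/20)   ← matches the target
  (m₁,m₂)=(1/2,-1/2): CG² = 1/20, CG = −√(1/20)
  (m₁,m₂)=(-1/2,1/2): CG² = 1/20, CG = −√(1/20)
  (m₁,m₂)=(-3/2,3/2): CG² = 9/20, CG = +√(9/20)   ← matches the target
Pairs with CG² = 9/20: (3/2,-3/2): +√(9/20); (-3/2,3/2): +√(9/20)

(3/2,-3/2): +√(9/20); (-3/2,3/2): +√(9/20)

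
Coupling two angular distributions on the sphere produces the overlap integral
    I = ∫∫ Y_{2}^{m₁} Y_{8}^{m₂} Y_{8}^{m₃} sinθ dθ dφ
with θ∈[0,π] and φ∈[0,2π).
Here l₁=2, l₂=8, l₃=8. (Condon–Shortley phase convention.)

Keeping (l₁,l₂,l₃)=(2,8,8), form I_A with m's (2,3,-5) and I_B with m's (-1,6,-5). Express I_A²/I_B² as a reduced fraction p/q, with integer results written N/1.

520/847

Same 2,8,8: normalisation and zero-m 3j drop out of the ratio.
A: Δ: 2! 2! 14! / 19! → 1/348840; sum: t=0:+1/958003200 = 1/958003200; 3j²(2 8 8; 2 3 -5) = Δ·Π!·Σ² = 13/969  (sign -1)
B: Δ: 2! 2! 14! / 19! → 1/348840; sum: t=1:−1/12454041600 t=2:+1/1916006400 = 1/2264371200; 3j²(2 8 8; -1 6 -5) = Δ·Π!·Σ² = 847/38760  (sign -1)
I_A²/I_B² = (13/969)/(847/38760) = 520/847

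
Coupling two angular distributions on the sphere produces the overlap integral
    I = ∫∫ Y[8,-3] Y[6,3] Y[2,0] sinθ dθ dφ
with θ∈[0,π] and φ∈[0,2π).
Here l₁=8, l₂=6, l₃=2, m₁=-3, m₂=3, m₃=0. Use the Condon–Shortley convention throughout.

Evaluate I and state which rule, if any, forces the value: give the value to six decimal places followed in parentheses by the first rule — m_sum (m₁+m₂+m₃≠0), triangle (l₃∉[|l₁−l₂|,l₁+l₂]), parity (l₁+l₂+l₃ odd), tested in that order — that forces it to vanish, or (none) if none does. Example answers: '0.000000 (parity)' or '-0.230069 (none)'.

-0.199019 (none)

Rules hold: Σm=0, L=16 even, 2≤2≤14.
N = 17·13·5 = 1105
Δ = 12!·4!·0!/17! = 1/30940
Racah Σ t=6..6: t=6:+1/2073600 = 1/2073600
⇒ 3j(8 6 2; 0 0 0)² = 28/1105, sgn +1
Racah Σ t=9..9: t=9:−1/8709120 = -1/8709120
⇒ 3j(8 6 2; -3 3 0)² = 55/3094, sgn -1
4πI² = N·(3j₀)²·(3jₘ)² = 110/221
I = -1·√(0.497738/4π) = -0.19901934
No selection rule forces the value: the integral is nonzero (none).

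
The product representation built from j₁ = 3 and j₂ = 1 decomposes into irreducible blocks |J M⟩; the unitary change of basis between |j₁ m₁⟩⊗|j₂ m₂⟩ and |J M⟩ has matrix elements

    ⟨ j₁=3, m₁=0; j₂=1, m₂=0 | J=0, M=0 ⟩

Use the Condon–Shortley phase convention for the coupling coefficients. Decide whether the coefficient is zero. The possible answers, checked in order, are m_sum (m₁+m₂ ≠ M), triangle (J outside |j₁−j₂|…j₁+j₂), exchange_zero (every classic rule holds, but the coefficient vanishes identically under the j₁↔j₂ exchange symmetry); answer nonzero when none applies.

triangle

m-sum: m₁+m₂ = 0+0 = 0, M = 0  ✓
triangle: need |j₁−j₂| ≤ J ≤ j₁+j₂, i.e. J ∈ [2, 4]; J = 0 is outside ✗ ⇒ coefficient is 0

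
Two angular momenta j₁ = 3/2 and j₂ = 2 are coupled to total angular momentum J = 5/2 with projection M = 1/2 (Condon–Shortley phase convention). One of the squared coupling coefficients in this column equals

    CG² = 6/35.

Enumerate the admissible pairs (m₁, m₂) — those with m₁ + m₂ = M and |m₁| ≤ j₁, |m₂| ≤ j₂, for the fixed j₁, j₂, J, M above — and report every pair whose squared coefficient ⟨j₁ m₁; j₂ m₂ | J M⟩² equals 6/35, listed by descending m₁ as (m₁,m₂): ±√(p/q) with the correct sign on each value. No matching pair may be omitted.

(-3/2,2): −√(6/35)

Admissible pairs with m₁+m₂ = M = 1/2: (-3/2,2), (-1/2,1), (1/2,0), (3/2,-1)
  (m₁,m₂)=(3/2,-1): CG² = 27/70, CG = +√(27/70)
  (m₁,m₂)=(1/2,0): CG² = 3/35, CG = +√(3/35)
  (m₁,m₂)=(-1/2,1): CG² = 5/14, CG = −√(5/14)
  (m₁,m₂)=(-3/2,2): CG² = 6/35, CG = −√(6/35)   ← matches the target
Pairs with CG² = 6/35: (-3/2,2): −√(6/35)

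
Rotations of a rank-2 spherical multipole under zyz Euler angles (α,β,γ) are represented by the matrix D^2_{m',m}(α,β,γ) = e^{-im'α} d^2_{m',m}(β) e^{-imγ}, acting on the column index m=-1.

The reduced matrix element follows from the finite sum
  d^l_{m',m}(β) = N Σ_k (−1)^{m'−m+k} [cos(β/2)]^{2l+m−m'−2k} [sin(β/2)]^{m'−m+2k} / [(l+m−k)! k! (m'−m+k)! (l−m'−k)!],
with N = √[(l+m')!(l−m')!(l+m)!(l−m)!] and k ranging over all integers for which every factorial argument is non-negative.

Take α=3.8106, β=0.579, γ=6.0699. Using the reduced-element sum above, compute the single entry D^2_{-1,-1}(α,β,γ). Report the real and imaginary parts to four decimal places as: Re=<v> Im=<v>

Split into d^2_{-1,-1}(β=0.5790) × two z-phases.
c=cos(0.579000/2)=0.958387, s=sin(0.579000/2)=0.285473; N=√[1·6·1·6]=6.000000
The bounds max(0,m−m')=0 and min(l+m,l−m')=1 give 2 terms
  k=0: (−1)^0·6.0000/(6)·0.9584^4·0.2855^0 = +0.843652
  k=1: (−1)^1·6.0000/(2)·0.9584^2·0.2855^2 = -0.224560
d^2_{-1,-1}(0.5790) = +0.843652 -0.224560 = +0.619091
Phases: e^{-i·(-1)·3.8106}=-0.784438-0.620208i, e^{-i·(-1)·6.0699}=+0.977341-0.211672i ⇒ D=-0.555909-0.272469i

Re=-0.5559 Im=-0.2725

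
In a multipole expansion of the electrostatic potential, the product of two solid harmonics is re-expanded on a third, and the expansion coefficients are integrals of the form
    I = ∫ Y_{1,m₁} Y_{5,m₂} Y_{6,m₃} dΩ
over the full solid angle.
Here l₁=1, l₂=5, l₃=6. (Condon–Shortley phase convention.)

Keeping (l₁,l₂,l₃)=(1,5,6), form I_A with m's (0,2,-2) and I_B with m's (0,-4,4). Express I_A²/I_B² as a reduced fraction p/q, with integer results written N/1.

l's match ⇒ only the (l;m) 3-j factors differ between A and B.
A: triangle coeff Δ(1,5,6) = 1/858; Σ_t [0,0]: t=0:+1/30240 = 1/30240; (3j)²=16/429 [(1 5 6; 0 2 -2)], sign=+1
B: triangle coeff Δ(1,5,6) = 1/858; Σ_t [0,0]: t=0:+1/362880 = 1/362880; (3j)²=10/429 [(1 5 6; 0 -4 4)], sign=+1
I_A²/I_B² = (16/429)/(10/429) = 8/5

8/5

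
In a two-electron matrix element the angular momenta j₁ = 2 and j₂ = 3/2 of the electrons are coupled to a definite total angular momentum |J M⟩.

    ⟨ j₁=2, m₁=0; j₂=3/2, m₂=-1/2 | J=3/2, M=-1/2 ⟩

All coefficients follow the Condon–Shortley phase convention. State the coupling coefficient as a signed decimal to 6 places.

−√(1/5) ≈ -0.447214

triangle: 2!*2!*1!/6! = 4/720
(j±m)!: 2!*2!*1!*2!*1!*2! = 16
prefactor² = (2J+1)*Δ*N² = 16/45
  k=0: +1/(0!*2!*2!*1!*0!*0!) = 1/4
  k=1: −1/(1!*1!*1!*0!*1!*1!) = -1
Σ = -3/4  ⇒  CG² = 16/45*(-3/4)² = 1/5
CG = −√(1/5) = -0.447214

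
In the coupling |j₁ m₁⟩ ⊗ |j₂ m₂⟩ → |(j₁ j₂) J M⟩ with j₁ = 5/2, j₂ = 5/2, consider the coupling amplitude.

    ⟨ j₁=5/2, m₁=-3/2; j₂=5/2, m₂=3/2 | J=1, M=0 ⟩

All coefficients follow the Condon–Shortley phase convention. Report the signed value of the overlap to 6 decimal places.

triangle: 4!×1!×1!/7! = 24/5040
(j±m)!: 1!×4!×4!×1!×1!×1! = 576
prefactor² = (2J+1)×Δ×N² = 288/35
  k=3: −1/(3!×1!×1!×1!×0!×0!) = -1/6
  k=4: +1/(4!×0!×0!×0!×1!×1!) = 1/24
Σ = -1/8  ⇒  CG² = 288/35×(-1/8)² = 9/70
CG = −√(9/70) = -0.358569

-0.358569  (= −√(9/70))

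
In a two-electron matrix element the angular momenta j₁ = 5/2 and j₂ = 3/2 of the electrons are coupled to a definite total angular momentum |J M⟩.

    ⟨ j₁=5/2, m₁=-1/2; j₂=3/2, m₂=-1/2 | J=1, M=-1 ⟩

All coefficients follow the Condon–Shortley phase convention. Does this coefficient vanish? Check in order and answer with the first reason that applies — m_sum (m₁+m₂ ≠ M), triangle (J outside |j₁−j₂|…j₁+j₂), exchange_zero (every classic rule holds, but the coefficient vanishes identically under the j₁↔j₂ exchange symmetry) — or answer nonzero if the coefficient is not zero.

m-sum: m₁+m₂ = -1/2+(-1/2) = -1, M = -1  ✓
triangle: |j₁−j₂| = 1 ≤ J = 1 ≤ j₁+j₂ = 4  ✓
exchange: j₁≠j₂ or m₁≠m₂ — the exchange symmetry imposes no constraint here
value check: CG = −√(3/20) = -0.387298 ≠ 0

nonzero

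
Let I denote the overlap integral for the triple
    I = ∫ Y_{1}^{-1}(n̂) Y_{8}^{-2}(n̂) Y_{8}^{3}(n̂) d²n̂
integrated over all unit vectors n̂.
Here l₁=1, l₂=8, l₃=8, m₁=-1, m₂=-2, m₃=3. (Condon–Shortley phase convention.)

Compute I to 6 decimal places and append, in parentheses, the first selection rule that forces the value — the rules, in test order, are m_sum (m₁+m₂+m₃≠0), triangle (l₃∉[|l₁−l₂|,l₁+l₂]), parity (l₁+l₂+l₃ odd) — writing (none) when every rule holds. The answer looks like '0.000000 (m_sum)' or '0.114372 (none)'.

0.000000 (parity)

l₁+l₂+l₃=17 is odd: 3j(l;000)=0 ⇒ I=0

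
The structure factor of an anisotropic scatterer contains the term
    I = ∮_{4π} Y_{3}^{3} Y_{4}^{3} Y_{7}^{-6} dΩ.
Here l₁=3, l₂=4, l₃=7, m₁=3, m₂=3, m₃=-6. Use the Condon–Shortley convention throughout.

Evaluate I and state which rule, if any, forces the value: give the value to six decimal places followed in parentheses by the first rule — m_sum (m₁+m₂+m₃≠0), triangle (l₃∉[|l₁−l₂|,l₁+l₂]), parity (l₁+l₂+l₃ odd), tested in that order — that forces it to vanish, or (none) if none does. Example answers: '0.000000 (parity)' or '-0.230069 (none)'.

m-sum 0 ✓  L=14 even ✓  1≤7≤7 ✓
Π(2lᵢ+1) = 7×9×15 = 945
triangle coeff Δ(3,4,7) = 1/45045
Σ_t [0,0]: t=0:+1/20736 = 1/20736
(3j)²=35/1287 [(3 4 7; 0 0 0)], sign=-1
Σ_t [0,0]: t=0:+1/3628800 = 1/3628800
(3j)²=4/105 [(3 4 7; 3 3 -6)], sign=-1
⇒ 4πI² = 140/143
I = (+1)√(140/143/(4π)) = 0.27912007
No selection rule forces the value: the integral is nonzero (none).

0.279120 (none)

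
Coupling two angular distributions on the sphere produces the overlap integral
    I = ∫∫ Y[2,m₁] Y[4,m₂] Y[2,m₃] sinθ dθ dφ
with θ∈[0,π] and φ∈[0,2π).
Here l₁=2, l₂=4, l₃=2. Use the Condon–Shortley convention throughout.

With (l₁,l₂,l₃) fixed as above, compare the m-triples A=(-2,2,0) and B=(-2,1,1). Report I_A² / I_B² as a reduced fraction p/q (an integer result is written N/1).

3/1

Same 2,4,2: normalisation and zero-m 3j drop out of the ratio.
A: Δ: 4! 0! 4! / 9! → 1/630; sum: t=4:+1/96 = 1/96; 3j²(2 4 2; -2 2 0) = Δ·Π!·Σ² = 1/42  (sign +1)
B: Δ: 4! 0! 4! / 9! → 1/630; sum: t=4:+1/144 = 1/144; 3j²(2 4 2; -2 1 1) = Δ·Π!·Σ² = 1/126  (sign -1)
I_A²/I_B² = (1/42)/(1/126) = 3/1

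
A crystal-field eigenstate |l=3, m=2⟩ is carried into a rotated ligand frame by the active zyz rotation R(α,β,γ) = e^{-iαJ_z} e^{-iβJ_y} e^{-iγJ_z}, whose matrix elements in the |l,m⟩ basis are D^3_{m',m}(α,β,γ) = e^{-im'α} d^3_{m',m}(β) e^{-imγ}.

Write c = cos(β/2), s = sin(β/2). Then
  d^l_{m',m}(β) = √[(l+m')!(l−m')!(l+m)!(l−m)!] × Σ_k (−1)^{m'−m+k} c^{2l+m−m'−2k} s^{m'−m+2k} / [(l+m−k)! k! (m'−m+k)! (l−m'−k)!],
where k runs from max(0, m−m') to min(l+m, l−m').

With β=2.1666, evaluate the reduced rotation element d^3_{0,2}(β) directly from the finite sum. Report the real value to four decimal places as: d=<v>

d^3_{0,2}(β=2.1666) via the finite sum:
c=cos(2.166600/2)=0.468415, s=sin(2.166600/2)=0.883508; N=√[6·6·120·1]=65.726707
The bounds max(0,m−m')=2 and min(l+m,l−m')=3 give 2 terms
  k=2: (−1)^0·65.7267/(12)·0.4684^4·0.8835^2 = +0.205829
  k=3: (−1)^1·65.7267/(12)·0.4684^2·0.8835^4 = -0.732260
d^3_{0,2}(2.1666) = +0.205829 -0.732260 = -0.526431

d=-0.5264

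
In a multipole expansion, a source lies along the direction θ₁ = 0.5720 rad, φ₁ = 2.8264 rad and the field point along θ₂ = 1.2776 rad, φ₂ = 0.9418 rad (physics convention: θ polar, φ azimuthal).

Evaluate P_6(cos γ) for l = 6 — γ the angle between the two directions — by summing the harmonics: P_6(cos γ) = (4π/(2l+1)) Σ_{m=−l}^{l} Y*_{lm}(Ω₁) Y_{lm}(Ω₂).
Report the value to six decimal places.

Term-by-term m-sum for l=6 (normalisation 4π/13 = 0.966644):
  m=-6: Y*=(-0.003827, -0.011536)  Y=(0.299949, 0.219795)  product (0.001387, -0.004301)
  m=-5: Y*=(0.000338, 0.065397)  Y=(-0.001318, 0.388889)  product (-0.025433, 0.000045)
  m=-4: Y*=(0.063335, -0.197701)  Y=(0.019720, -0.014246)  product (-0.001567, -0.004801)
  m=-3: Y*=(-0.242877, 0.336481)  Y=(0.326713, 0.106890)  product (-0.115318, 0.083971)
  m=-2: Y*=(0.367610, -0.268247)  Y=(0.025101, 0.077612)  product (0.030047, 0.021798)
  m=-1: Y*=(-0.050746, 0.016546)  Y=(0.182701, -0.251108)  product (-0.005116, 0.015766)
  m=+0: Y*=(-0.418522, -0.000000)  Y=(0.108537, 0.000000)  product (-0.045425, -0.000000)
  m=+1: Y*=(0.050746, 0.016546)  Y=(-0.182701, -0.251108)  product (-0.005116, -0.015766)
  m=+2: Y*=(0.367610, 0.268247)  Y=(0.025101, -0.077612)  product (0.030047, -0.021798)
  m=+3: Y*=(0.242877, 0.336481)  Y=(-0.326713, 0.106890)  product (-0.115318, -0.083971)
  m=+4: Y*=(0.063335, 0.197701)  Y=(0.019720, 0.014246)  product (-0.001567, 0.004801)
  m=+5: Y*=(-0.000338, 0.065397)  Y=(0.001318, 0.388889)  product (-0.025433, -0.000045)
  m=+6: Y*=(-0.003827, 0.011536)  Y=(0.299949, -0.219795)  product (0.001387, 0.004301)
Total Σ_m = (-0.277426, 0.000000). Multiply by 0.966644: (-0.268172, 0.000000). P_6(cos γ) = -0.268172

-0.268172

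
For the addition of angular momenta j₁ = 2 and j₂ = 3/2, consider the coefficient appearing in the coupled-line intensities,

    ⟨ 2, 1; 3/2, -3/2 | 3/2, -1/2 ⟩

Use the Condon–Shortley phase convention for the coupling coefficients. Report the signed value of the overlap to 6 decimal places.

+√(2/5) = +0.632456

triangle: 2!·2!·1!/6! = 4/720
(j±m)!: 3!·1!·0!·3!·1!·2! = 72
prefactor² = (2J+1)·Δ·N² = 8/5
  k=0: +1/(0!·2!·1!·0!·1!·1!) = 1/2
Σ = 1/2  ⇒  CG² = 8/5·(1/2)² = 2/5
CG = +√(2/5) = +0.632456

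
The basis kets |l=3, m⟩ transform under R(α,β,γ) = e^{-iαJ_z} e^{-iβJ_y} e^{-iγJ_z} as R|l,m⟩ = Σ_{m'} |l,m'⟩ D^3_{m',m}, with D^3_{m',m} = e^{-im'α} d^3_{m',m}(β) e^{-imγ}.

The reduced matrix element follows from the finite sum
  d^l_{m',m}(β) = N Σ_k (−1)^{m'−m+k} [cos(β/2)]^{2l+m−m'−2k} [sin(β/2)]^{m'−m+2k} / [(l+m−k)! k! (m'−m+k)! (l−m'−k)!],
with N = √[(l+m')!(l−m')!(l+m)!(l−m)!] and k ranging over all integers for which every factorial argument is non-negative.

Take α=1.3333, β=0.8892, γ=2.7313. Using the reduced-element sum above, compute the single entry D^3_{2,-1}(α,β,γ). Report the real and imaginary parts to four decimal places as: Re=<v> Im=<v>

Re=-0.3275 Im=-0.0212

First d^3_{2,-1}(β=0.8892), then the phase factors e^{-i(2)α} and e^{-i(-1)γ}:
With c≡cos(β/2)=0.902783 and s≡sin(β/2)=0.430097, N=[120·1·2·24]^{1/2}=75.894664
The bounds max(0,m−m')=0 and min(l+m,l−m')=1 give 2 terms
  k=0: (−1)^3·75.8947/(12)·0.9028^3·0.4301^3 = -0.370236
  k=1: (−1)^4·75.8947/(24)·0.9028^1·0.4301^5 = +0.042016
d^3_{2,-1}(0.8892) = -0.370236 +0.042016 = -0.328220
D = (-0.889296-0.457332i)·(-0.328220)·(-0.917004+0.398878i) = -0.327533-0.021221i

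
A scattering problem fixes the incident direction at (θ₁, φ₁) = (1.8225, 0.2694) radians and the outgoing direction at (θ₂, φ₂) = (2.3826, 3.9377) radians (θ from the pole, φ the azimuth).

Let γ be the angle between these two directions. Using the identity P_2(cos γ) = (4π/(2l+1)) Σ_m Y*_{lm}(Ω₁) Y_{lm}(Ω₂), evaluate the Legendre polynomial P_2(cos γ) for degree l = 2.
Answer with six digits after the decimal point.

Expand P_2 via completeness: Σ_{m} conj(Y_{2,m}) at Ω₁ times Y_{2,m} at Ω₂ —
  m=-2: (0.310983, 0.185906) × (-0.003918, -0.182900) = (0.032784, -0.057607)  (running Σ = (0.032784, -0.057607))
  m=-1: (-0.179622, -0.049596) × (0.269820, -0.275662) = (-0.062137, 0.036133)  (running Σ = (-0.029354, -0.021474))
  m=0: (-0.256702, -0.000000) × (0.182668, 0.000000) = (-0.046891, -0.000000)  (running Σ = (-0.076245, -0.021474))
  m=1: (0.179622, -0.049596) × (-0.269820, -0.275662) = (-0.062137, -0.036133)  (running Σ = (-0.138382, -0.057607))
  m=2: (0.310983, -0.185906) × (-0.003918, 0.182900) = (0.032784, 0.057607)  (running Σ = (-0.105599, 0.000000))
Total Σ_m = (-0.105599, 0.000000). Multiply by 2.513274: (-0.265398, 0.000000). P_2(cos γ) = -0.265398

-0.265398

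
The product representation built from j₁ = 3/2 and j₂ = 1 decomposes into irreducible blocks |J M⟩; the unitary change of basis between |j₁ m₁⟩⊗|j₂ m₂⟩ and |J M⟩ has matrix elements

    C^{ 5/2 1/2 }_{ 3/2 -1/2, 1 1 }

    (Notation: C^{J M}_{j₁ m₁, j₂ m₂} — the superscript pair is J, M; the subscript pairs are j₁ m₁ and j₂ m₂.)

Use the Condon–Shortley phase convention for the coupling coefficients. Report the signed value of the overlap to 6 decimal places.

+√(3/10) ≈ +0.547723

√[6·0!3!2!/6! · 1!2!2!0!3!2!] = √(24/5)
  +(−1)^0/∏(0,0,2,2,1,0)! = 1/4  (running 1/4)
⟨..|..⟩ = √(24/5)·(1/4) = +0.547723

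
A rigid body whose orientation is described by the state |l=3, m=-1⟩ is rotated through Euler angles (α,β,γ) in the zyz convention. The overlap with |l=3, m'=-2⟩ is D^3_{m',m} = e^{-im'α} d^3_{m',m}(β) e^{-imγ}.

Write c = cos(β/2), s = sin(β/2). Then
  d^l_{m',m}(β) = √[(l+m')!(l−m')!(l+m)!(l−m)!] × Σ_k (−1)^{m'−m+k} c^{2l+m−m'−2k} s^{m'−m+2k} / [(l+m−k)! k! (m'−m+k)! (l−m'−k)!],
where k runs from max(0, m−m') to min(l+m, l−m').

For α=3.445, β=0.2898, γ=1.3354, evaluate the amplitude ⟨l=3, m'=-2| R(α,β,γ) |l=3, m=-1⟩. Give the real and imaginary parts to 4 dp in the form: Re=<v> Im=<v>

Re=-0.1505 Im=0.3865

D^3_{-2,-1}(3.4450,0.2898,1.3354) = e^{-i·-2·3.4450}·d^3_{-2,-1}(0.2898)·e^{-i·-1·1.3354}. Compute d first:
Half-angle: c=0.989520, s=0.144393. N=√(1·120·2·24)=75.894664
Admissible k: 1..2 (factorial args all ≥0)
  k=1: (−1)^0·75.8947/(24)·0.9895^5·0.1444^1 = +0.433183
  k=2: (−1)^1·75.8947/(12)·0.9895^3·0.1444^3 = -0.018448
d^3_{-2,-1}(0.2898) = +0.433183 -0.018448 = +0.414735
Attach z-rotation phases: D = e^{-i(-2)(3.4450)}·(+0.414735)·e^{-i(-1)(1.3354)} = -0.150523+0.386456i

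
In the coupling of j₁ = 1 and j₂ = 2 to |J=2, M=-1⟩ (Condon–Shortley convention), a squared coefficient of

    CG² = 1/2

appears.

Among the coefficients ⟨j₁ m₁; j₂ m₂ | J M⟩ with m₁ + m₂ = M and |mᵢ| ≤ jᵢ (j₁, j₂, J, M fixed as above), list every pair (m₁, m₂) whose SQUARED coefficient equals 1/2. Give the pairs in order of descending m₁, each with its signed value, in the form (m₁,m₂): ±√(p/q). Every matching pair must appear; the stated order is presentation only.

Admissible pairs with m₁+m₂ = M = -1: (-1,0), (0,-1), (1,-2)
  (m₁,m₂)=(1,-2): CG² = 1/3, CG = +√(1/3)
  (m₁,m₂)=(0,-1): CG² = 1/6, CG = +√(1/6)
  (m₁,m₂)=(-1,0): CG² = 1/2, CG = −√(1/2)   ← matches the target
Pairs with CG² = 1/2: (-1,0): −√(1/2)

(-1,0): −√(1/2)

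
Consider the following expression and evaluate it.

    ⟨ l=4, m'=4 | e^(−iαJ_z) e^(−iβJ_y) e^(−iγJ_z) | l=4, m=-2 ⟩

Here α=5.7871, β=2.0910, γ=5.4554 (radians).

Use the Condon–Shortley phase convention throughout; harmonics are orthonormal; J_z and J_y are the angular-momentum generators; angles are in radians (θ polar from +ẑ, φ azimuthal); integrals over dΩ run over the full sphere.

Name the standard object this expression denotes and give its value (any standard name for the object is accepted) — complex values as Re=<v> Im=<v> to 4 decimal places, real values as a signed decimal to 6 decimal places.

This is a Wigner D-matrix element — the rotation-matrix element ⟨l m'| R(α,β,γ) |l m⟩ in the angular-momentum basis.
D^4_{4,-2}(5.7871,2.0910,5.4554) = e^{-i·4·5.7871}·d^4_{4,-2}(2.0910)·e^{-i·-2·5.4554}. Compute d first:
With c≡cos(β/2)=0.501469 and s≡sin(β/2)=0.865175, N=[40320·1·2·720]^{1/2}=7619.763776
Admissible k: 0..0 (factorial args all ≥0)
  k=0: (−1)^6·7619.7638/(1440)·0.5015^2·0.8652^6 = +0.558075
d^4_{4,-2}(2.0910) = +0.558075
D = (-0.401858+0.915702i)·(+0.558075)·(-0.084673-0.996409i) = +0.528185+0.180191i

Wigner D-matrix element, Re=0.5282 Im=0.1802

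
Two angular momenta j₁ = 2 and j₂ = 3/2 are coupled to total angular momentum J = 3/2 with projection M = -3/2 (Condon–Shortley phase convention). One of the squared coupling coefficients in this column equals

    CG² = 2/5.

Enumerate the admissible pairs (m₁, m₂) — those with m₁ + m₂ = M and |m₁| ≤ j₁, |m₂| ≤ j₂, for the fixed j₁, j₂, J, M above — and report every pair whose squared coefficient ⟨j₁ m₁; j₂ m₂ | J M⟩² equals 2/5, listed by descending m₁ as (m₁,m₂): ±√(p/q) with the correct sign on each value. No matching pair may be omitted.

(-1,-1/2): −√(2/5); (-2,1/2): +√(2/5)

Admissible pairs with m₁+m₂ = M = -3/2: (-2,1/2), (-1,-1/2), (0,-3/2)
  (m₁,m₂)=(0,-3/2): CG² = 1/5, CG = +√(1/5)
  (m₁,m₂)=(-1,-1/2): CG² = 2/5, CG = −√(2/5)   ← matches the target
  (m₁,m₂)=(-2,1/2): CG² = 2/5, CG = +√(2/5)   ← matches the target
Pairs with CG² = 2/5: (-1,-1/2): −√(2/5); (-2,1/2): +√(2/5)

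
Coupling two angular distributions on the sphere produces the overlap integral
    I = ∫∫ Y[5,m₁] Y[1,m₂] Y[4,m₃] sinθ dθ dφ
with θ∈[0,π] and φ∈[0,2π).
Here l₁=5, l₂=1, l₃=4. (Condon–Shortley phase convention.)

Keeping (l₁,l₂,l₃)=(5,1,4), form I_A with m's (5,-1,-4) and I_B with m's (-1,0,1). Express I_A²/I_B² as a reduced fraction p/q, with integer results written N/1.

l's match ⇒ only the (l;m) 3-j factors differ between A and B.
A: triangle coeff Δ(5,1,4) = 1/495; Σ_t [0,0]: t=0:+1/80640 = 1/80640; (3j)²=1/11 [(5 1 4; 5 -1 -4)], sign=+1
B: triangle coeff Δ(5,1,4) = 1/495; Σ_t [1,1]: t=1:−1/720 = -1/720; (3j)²=8/165 [(5 1 4; -1 0 1)], sign=+1
I_A²/I_B² = (1/11)/(8/165) = 15/8

15/8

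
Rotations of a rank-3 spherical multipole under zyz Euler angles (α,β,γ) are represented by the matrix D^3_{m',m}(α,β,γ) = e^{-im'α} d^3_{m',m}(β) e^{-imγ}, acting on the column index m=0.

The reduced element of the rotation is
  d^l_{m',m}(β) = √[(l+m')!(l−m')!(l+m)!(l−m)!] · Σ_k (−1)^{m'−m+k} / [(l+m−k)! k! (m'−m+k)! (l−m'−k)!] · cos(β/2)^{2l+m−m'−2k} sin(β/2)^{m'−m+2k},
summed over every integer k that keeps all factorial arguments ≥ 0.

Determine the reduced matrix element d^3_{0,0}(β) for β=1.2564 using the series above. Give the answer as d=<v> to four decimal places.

d^3_{0,0}(β=1.2564) via the finite sum:
With c≡cos(β/2)=0.809087 and s≡sin(β/2)=0.587689, N=[6·6·6·6]^{1/2}=36.000000
Admissible k: 0..3 (factorial args all ≥0)
  k=0: (−1)^0·36.0000/(36)·0.8091^6·0.5877^0 = +0.280524
  k=1: (−1)^1·36.0000/(4)·0.8091^4·0.5877^2 = -1.332043
  k=2: (−1)^2·36.0000/(4)·0.8091^2·0.5877^4 = +0.702787
  k=3: (−1)^3·36.0000/(36)·0.8091^0·0.5877^6 = -0.041199
d^3_{0,0}(1.2564) = +0.280524 -1.332043 +0.702787 -0.041199 = -0.389931

d=-0.3899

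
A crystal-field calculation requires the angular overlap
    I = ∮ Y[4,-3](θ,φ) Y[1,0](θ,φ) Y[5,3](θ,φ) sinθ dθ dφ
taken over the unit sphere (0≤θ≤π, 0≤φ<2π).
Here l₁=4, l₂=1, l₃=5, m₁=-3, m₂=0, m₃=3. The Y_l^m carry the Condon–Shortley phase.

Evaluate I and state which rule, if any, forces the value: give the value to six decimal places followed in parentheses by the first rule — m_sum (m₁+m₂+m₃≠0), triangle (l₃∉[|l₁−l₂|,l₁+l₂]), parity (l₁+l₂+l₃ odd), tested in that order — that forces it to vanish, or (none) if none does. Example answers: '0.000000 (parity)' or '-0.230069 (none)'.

-0.196426 (none)

m-sum 0 ✓  L=10 even ✓  3≤5≤5 ✓
Π(2lᵢ+1) = 9×3×11 = 297
triangle coeff Δ(4,1,5) = 1/495
Σ_t [0,0]: t=0:+1/576 = 1/576
(3j)²=5/99 [(4 1 5; 0 0 0)], sign=-1
Σ_t [0,0]: t=0:+1/5040 = 1/5040
(3j)²=16/495 [(4 1 5; -3 0 3)], sign=+1
⇒ 4πI² = 16/33
I = (-1)√(16/33/(4π)) = -0.19642560
No selection rule forces the value: the integral is nonzero (none).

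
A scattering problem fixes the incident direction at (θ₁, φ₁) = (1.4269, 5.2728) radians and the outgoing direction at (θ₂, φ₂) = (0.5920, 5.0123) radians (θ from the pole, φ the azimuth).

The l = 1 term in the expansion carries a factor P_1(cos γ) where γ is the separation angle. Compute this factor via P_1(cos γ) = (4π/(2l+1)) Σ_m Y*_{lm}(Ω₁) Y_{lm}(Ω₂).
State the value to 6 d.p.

0.652619

Term-by-term m-sum for l=1 (normalisation 4π/3 = 4.188790):
  m=-1: Y*=(0.181744, -0.289622)  Y=(0.056958, 0.184188)  product (0.063696, 0.016979)
  m=+0: Y*=(0.070066, -0.000000)  Y=(0.405455, 0.000000)  product (0.028409, 0.000000)
  m=+1: Y*=(-0.181744, -0.289622)  Y=(-0.056958, 0.184188)  product (0.063696, -0.016979)
Σ over m = (0.155801, 0.000000); ×(4π/3) → (0.652619, 0.000000). Real part: 0.652619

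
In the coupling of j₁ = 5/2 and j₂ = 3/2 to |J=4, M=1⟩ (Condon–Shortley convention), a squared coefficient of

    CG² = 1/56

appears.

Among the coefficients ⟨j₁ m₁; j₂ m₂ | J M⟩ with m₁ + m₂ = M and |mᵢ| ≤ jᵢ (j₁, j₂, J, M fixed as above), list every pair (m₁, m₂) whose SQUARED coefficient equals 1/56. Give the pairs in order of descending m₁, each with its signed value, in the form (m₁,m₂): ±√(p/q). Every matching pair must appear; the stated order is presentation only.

Admissible pairs with m₁+m₂ = M = 1: (-1/2,3/2), (1/2,1/2), (3/2,-1/2), (5/2,-3/2)
  (m₁,m₂)=(5/2,-3/2): CG² = 1/56, CG = +√(1/56)   ← matches the target
  (m₁,m₂)=(3/2,-1/2): CG² = 15/56, CG = +√(15/56)
  (m₁,m₂)=(1/2,1/2): CG² = 15/28, CG = +√(15/28)
  (m₁,m₂)=(-1/2,3/2): CG² = 5/28, CG = +√(5/28)
Pairs with CG² = 1/56: (5/2,-3/2): +√(1/56)

(5/2,-3/2): +√(1/56)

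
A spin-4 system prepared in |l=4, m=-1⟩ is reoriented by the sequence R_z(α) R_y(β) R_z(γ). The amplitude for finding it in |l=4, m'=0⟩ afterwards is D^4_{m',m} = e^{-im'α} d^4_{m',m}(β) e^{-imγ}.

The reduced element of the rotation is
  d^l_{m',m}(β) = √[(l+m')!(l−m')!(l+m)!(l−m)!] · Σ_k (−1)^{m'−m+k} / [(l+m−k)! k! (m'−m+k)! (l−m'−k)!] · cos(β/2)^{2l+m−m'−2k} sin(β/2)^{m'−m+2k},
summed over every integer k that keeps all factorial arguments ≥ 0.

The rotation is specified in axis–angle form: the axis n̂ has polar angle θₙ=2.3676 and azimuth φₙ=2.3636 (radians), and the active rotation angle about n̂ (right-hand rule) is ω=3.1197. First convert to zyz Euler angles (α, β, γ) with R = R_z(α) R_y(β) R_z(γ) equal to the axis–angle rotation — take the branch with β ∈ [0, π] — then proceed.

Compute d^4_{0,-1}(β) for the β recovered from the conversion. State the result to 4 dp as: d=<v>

d=0.0384

Axis–angle → zyz. n̂ = (sinθₙcosφₙ, sinθₙsinφₙ, cosθₙ) = (-0.497912, +0.490591, -0.715126), ω = 3.1197.
R = I cosω + sinω [n̂]ₓ + (1−cosω) n̂n̂ᵀ gives
  R = [-0.503988, -0.472829, +0.722793; -0.504138, -0.518459, -0.690685; +0.701314, -0.712484, +0.022926]
β = atan2(√(R₁₃²+R₂₃²), R₃₃) = 1.547868; α = atan2(R₂₃, R₁₃) mod 2π = 5.520499; γ = atan2(R₃₂, −R₃₁) mod 2π = 3.934892
d^4_{0,-1}(β=1.5479) via the finite sum:
Half-angle: c=0.715166, s=0.698954. N=√(24·24·6·120)=643.987578
k∈{0,1,2,3} keeps every argument non-negative
  k=0: (−1)^1·643.9876/(144)·0.7152^7·0.6990^1 = -0.299098
  k=1: (−1)^2·643.9876/(24)·0.7152^5·0.6990^3 = +1.714147
  k=2: (−1)^3·643.9876/(24)·0.7152^3·0.6990^5 = -1.637311
  k=3: (−1)^4·643.9876/(144)·0.7152^1·0.6990^7 = +0.260653
d^4_{0,-1}(1.5479) = -0.299098 +1.714147 -1.637311 +0.260653 = +0.038391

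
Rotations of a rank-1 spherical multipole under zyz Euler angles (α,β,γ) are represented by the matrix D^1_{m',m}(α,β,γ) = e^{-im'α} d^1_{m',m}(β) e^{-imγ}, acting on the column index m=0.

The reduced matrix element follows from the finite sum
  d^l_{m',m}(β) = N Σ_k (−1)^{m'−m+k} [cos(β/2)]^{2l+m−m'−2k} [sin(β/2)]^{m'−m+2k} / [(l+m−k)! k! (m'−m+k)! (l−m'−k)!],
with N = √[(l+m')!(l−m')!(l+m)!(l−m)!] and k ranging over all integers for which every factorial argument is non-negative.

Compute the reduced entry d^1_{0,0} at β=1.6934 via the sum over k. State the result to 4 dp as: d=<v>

d=-0.1223

d^1_{0,0}(β=1.6934) via the finite sum:
With c≡cos(β/2)=0.662459 and s≡sin(β/2)=0.749098, N=[1·1·1·1]^{1/2}=1.000000
k: max(0,(0)−(0))=0 … min(1+(0),1−(0))=1
  k=0: (−1)^0·1.0000/(1)·0.6625^2·0.7491^0 = +0.438852
  k=1: (−1)^1·1.0000/(1)·0.6625^0·0.7491^2 = -0.561148
d^1_{0,0}(1.6934) = +0.438852 -0.561148 = -0.122297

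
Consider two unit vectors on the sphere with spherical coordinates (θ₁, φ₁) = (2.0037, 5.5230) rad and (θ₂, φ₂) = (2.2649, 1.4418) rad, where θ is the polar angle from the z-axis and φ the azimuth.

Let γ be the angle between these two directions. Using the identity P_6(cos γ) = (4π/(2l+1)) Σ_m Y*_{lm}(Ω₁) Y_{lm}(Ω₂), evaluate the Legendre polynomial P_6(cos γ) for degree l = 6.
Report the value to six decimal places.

Summing Y*_{l m}(θ₁,φ₁)·Y_{l m}(θ₂,φ₂) over m ∈ [−6, 6]; prefactor 4π/(2·6+1) = 0.966644:
  [-6]  conj(Y_{6,-6})(Ω₁) = -0.04073 + 0.26720j ; Y_{6,-6}(Ω₂) = -0.07124 - 0.06963j ; Δ = 0.02151 - 0.01620j
  [-5]  conj(Y_{6,-5})(Ω₁) = 0.34201 - 0.26507j ; Y_{6,-5}(Ω₂) = -0.17265 + 0.22950j ; Δ = 0.00178 + 0.12425j
  [-4]  conj(Y_{6,-4})(Ω₁) = -0.22556 - 0.02283j ; Y_{6,-4}(Ω₂) = 0.37925 + 0.21512j ; Δ = -0.08063 - 0.05718j
  [-3]  conj(Y_{6,-3})(Ω₁) = -0.14174 - 0.16499j ; Y_{6,-3}(Ω₂) = 0.10721 - 0.26307j ; Δ = -0.05860 + 0.01960j
  [-2]  conj(Y_{6,-2})(Ω₁) = -0.01550 + 0.30709j ; Y_{6,-2}(Ω₂) = 0.15625 + 0.04123j ; Δ = -0.01508 + 0.04734j
  [-1]  conj(Y_{6,-1})(Ω₁) = -0.08441 + 0.08026j ; Y_{6,-1}(Ω₂) = 0.04561 - 0.35161j ; Δ = 0.02437 + 0.03334j
  [+0]  conj(Y_{6,0})(Ω₁) = 0.31668 + 0.00000j ; Y_{6,0}(Ω₂) = 0.06664 + 0.00000j ; Δ = 0.02110 + 0.00000j
  [+1]  conj(Y_{6,1})(Ω₁) = 0.08441 + 0.08026j ; Y_{6,1}(Ω₂) = -0.04561 - 0.35161j ; Δ = 0.02437 - 0.03334j
  [+2]  conj(Y_{6,2})(Ω₁) = -0.01550 - 0.30709j ; Y_{6,2}(Ω₂) = 0.15625 - 0.04123j ; Δ = -0.01508 - 0.04734j
  [+3]  conj(Y_{6,3})(Ω₁) = 0.14174 - 0.16499j ; Y_{6,3}(Ω₂) = -0.10721 - 0.26307j ; Δ = -0.05860 - 0.01960j
  [+4]  conj(Y_{6,4})(Ω₁) = -0.22556 + 0.02283j ; Y_{6,4}(Ω₂) = 0.37925 - 0.21512j ; Δ = -0.08063 + 0.05718j
  [+5]  conj(Y_{6,5})(Ω₁) = -0.34201 - 0.26507j ; Y_{6,5}(Ω₂) = 0.17265 + 0.22950j ; Δ = 0.00178 - 0.12425j
  [+6]  conj(Y_{6,6})(Ω₁) = -0.04073 - 0.26720j ; Y_{6,6}(Ω₂) = -0.07124 + 0.06963j ; Δ = 0.02151 + 0.01620j
Total Σ_m = -0.19221 + 0.00000j. Multiply by 0.966644: -0.18580 + 0.00000j. P_6(cos γ) = -0.185798

-0.185798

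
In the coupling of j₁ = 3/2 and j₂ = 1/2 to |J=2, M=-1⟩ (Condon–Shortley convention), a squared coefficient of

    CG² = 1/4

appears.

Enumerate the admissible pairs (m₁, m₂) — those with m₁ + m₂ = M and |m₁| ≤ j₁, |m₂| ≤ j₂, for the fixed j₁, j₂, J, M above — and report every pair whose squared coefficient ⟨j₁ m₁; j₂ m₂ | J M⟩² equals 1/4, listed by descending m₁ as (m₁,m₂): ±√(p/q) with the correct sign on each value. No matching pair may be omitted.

Admissible pairs with m₁+m₂ = M = -1: (-3/2,1/2), (-1/2,-1/2)
  (m₁,m₂)=(-1/2,-1/2): CG² = 3/4, CG = +√(3/4)
  (m₁,m₂)=(-3/2,1/2): CG² = 1/4, CG = +√(1/4)   ← matches the target
Pairs with CG² = 1/4: (-3/2,1/2): +√(1/4)

(-3/2,1/2): +√(1/4)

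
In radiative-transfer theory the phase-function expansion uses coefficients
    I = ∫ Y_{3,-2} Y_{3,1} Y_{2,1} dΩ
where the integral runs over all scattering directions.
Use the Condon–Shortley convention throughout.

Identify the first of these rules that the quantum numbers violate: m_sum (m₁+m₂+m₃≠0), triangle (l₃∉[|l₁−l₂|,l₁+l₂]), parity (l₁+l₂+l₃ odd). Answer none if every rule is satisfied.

none

m₁+m₂+m₃ = -2 + 1 + 1 = 0  ✓
triangle: |3−3|=0 ≤ l₃=2 ≤ 3+3=6  ✓
parity: l₁+l₂+l₃ = 8 is even  ✓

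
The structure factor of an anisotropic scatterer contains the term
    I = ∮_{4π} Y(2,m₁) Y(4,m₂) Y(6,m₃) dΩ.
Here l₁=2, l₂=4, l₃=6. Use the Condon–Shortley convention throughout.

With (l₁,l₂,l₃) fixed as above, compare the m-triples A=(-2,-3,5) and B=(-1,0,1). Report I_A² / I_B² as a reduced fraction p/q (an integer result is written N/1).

l's match ⇒ only the (l;m) 3-j factors differ between A and B.
A: triangle coeff Δ(2,4,6) = 1/6435; Σ_t [0,0]: t=0:+1/120960 = 1/120960; (3j)²=2/39 [(2 4 6; -2 -3 5)], sign=-1
B: triangle coeff Δ(2,4,6) = 1/6435; Σ_t [0,0]: t=0:+1/3456 = 1/3456; (3j)²=35/1287 [(2 4 6; -1 0 1)], sign=-1
I_A²/I_B² = (2/39)/(35/1287) = 66/35

66/35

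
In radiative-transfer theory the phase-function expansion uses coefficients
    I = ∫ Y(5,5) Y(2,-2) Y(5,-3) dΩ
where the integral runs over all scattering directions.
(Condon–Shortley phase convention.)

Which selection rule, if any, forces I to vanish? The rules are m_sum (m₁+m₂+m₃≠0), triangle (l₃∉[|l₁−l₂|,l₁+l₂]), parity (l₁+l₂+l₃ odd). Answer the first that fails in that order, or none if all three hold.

azimuthal sum: 5 − 2 − 3 = 0  ✓
3 ≤ 5 ≤ 7 (triangle on l)  ✓
L = 5 + 2 + 5 = 12 (even)  ✓

none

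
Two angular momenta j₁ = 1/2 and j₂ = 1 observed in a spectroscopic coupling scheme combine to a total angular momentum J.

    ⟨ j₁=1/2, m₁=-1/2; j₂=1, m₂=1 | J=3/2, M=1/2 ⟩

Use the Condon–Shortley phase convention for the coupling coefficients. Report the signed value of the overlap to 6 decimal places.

j₁+j₂−J=0  J+j₁−j₂=1  J−j₁+j₂=2  j₁+j₂+J+1=4
(j₁±m₁, j₂±m₂, J±M) = (0,1,2,0,2,1)
P² = 4/3
sum k=0..0:
  [0] +1/2 = 1/2
S = 1/2
C² = P²·S² = 1/3 ; C = +0.577350

+√(1/3) ≈ +0.577350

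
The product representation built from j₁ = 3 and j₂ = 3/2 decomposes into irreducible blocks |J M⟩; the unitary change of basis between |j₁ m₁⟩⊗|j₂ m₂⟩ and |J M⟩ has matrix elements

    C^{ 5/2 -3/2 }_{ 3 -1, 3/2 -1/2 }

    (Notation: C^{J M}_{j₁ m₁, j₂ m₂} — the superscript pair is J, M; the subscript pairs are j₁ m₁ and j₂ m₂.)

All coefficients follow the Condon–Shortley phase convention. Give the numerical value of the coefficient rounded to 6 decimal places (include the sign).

-0.591608  (= −√(7/20))

triangle: 2!*4!*1!/8! = 48/40320
(j±m)!: 2!*4!*1!*2!*1!*4! = 2304
prefactor² = (2J+1)*Δ*N² = 576/35
  k=0: +1/(0!*2!*4!*1!*0!*0!) = 1/48
  k=1: −1/(1!*1!*3!*0!*1!*1!) = -1/6
Σ = -7/48  ⇒  CG² = 576/35*(-7/48)² = 7/20
CG = −√(7/20) = -0.591608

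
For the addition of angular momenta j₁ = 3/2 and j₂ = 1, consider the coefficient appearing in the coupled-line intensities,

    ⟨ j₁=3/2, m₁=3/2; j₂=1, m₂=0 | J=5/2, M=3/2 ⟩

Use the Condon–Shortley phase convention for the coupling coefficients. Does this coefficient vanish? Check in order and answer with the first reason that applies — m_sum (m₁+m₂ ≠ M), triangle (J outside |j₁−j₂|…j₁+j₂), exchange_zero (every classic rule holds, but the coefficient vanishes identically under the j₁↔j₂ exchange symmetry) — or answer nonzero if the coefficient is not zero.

nonzero

m-sum: m₁+m₂ = 3/2+0 = 3/2, M = 3/2  ✓
triangle: |j₁−j₂| = 1/2 ≤ J = 5/2 ≤ j₁+j₂ = 5/2  ✓
exchange: j₁≠j₂ or m₁≠m₂ — the exchange symmetry imposes no constraint here
value check: CG = +√(2/5) = +0.632456 ≠ 0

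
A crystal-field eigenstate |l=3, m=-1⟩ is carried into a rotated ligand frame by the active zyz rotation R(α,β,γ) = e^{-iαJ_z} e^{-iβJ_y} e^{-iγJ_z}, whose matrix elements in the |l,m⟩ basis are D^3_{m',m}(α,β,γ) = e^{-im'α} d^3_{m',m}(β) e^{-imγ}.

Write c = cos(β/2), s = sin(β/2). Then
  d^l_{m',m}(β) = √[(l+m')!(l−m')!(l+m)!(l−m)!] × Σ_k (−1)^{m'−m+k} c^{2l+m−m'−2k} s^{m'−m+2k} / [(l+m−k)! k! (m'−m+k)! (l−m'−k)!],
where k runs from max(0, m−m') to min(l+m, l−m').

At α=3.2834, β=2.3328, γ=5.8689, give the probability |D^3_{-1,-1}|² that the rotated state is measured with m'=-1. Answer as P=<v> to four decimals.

D^3_{-1,-1}(3.2834,2.3328,5.8689) = e^{-i·-1·3.2834}·d^3_{-1,-1}(2.3328)·e^{-i·-1·5.8689}. Compute d first:
Half-angle: c=0.393464, s=0.919340. N=√(2·24·2·24)=48.000000
The bounds max(0,m−m')=0 and min(l+m,l−m')=2 give 3 terms
  k=0: (−1)^0·48.0000/(48)·0.3935^6·0.9193^0 = +0.003710
  k=1: (−1)^1·48.0000/(6)·0.3935^4·0.9193^2 = -0.162055
  k=2: (−1)^2·48.0000/(8)·0.3935^2·0.9193^4 = +0.663538
d^3_{-1,-1}(2.3328) = +0.003710 -0.162055 +0.663538 = +0.505194
|D^3_{-1,-1}|² = |d^3_{-1,-1}(β)|² = (+0.505194)² = 0.255221 (the z-rotation phases have unit modulus)

P=0.2552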